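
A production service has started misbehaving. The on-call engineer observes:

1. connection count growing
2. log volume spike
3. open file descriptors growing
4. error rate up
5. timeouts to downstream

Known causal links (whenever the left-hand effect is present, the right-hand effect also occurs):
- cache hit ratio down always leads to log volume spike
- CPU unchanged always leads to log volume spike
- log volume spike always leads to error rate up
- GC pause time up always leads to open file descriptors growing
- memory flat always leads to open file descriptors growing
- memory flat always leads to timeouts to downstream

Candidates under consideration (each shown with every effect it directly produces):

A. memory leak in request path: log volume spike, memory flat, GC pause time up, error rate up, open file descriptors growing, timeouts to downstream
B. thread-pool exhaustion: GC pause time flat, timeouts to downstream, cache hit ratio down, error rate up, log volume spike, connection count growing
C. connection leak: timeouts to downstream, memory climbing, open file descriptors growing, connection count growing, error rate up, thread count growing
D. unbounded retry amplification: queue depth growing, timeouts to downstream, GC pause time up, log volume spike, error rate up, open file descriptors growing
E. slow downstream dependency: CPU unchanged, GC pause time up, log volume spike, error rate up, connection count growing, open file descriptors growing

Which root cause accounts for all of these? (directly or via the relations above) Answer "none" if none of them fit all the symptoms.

none

Per-candidate check:
(A) memory leak in request path — connection count growing miss; log volume spike match; open file descriptors growing match; error rate up match; timeouts to downstream match
(B) thread-pool exhaustion — connection count growing match; log volume spike match; open file descriptors growing miss; error rate up match; timeouts to downstream match
(C) connection leak — connection count growing match; log volume spike miss; open file descriptors growing match; error rate up match; timeouts to downstream match
(D) unbounded retry amplification — does not account for connection count growing
(E) slow downstream dependency — does not account for timeouts to downstream
No candidate is consistent with all observations.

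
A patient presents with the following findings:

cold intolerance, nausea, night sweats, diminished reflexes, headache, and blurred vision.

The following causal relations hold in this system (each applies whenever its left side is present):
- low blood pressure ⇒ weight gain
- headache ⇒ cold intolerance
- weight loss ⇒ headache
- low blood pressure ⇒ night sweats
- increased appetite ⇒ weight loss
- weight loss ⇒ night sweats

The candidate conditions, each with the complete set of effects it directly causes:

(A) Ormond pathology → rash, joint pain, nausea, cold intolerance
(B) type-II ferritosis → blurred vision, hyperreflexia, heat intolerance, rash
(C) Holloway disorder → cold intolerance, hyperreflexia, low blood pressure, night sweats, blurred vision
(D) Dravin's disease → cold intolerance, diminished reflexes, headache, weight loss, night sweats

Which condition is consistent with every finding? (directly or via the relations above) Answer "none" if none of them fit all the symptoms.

none

Testing each hypothesis:
(A) Ormond pathology — does not account for night sweats, diminished reflexes, headache, blurred vision
(B) type-II ferritosis — cold intolerance NO; nausea NO; night sweats NO; diminished reflexes NO; headache NO; blurred vision yes
(C) Holloway disorder — cold intolerance yes; nausea NO; night sweats yes; diminished reflexes NO; headache NO; blurred vision yes
(D) Dravin's disease — cold intolerance yes; nausea NO; night sweats yes; diminished reflexes yes; headache yes; blurred vision NO
No candidate is consistent with all observations.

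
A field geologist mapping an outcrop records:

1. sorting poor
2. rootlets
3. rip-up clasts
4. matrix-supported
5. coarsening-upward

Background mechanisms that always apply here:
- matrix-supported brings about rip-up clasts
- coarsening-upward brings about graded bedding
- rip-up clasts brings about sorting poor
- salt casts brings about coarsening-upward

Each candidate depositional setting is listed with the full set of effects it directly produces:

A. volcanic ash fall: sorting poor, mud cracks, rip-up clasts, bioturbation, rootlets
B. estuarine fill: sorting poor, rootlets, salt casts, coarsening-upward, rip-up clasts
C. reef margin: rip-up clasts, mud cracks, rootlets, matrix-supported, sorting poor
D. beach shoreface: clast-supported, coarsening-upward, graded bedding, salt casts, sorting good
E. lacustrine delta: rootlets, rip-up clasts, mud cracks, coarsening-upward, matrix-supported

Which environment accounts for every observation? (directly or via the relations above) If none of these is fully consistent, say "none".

E

Per-candidate check:
(A) volcanic ash fall — does not account for matrix-supported, coarsening-upward
(B) estuarine fill — sorting poor +; rootlets +; rip-up clasts +; matrix-supported -; coarsening-upward +
(C) reef margin — sorting poor +; rootlets +; rip-up clasts +; matrix-supported +; coarsening-upward -
(D) beach shoreface — sorting poor -; rootlets -; rip-up clasts -; matrix-supported -; coarsening-upward +
(E) lacustrine delta — sorting poor + (via rip-up clasts → sorting poor); rootlets +; rip-up clasts +; matrix-supported +; coarsening-upward +
Only (E) is consistent with every observation.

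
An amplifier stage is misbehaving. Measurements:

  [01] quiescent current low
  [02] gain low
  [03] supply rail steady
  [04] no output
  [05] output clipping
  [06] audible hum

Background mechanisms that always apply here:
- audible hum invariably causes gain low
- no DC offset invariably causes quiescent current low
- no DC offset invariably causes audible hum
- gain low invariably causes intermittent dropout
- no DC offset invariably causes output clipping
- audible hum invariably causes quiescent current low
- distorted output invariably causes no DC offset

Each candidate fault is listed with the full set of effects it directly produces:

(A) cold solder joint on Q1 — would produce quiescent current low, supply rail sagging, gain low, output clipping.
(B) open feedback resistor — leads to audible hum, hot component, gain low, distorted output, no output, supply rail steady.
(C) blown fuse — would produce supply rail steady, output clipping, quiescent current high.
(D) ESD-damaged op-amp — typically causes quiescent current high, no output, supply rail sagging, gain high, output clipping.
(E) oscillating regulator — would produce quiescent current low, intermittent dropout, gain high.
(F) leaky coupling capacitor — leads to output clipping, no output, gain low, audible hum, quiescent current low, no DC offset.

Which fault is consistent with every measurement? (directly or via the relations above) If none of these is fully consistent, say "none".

For each candidate, compare predicted effects to what was observed:
(A) cold solder joint on Q1 — quiescent current low yes; gain low yes; supply rail steady NO; no output NO; output clipping yes; audible hum NO
(B) open feedback resistor — accounts for every observation (quiescent current low by audible hum → quiescent current low)
(C) blown fuse — fails on quiescent current low, gain low, no output, audible hum (predicts quiescent current high, not quiescent current low)
(D) ESD-damaged op-amp — quiescent current low NO; gain low NO; supply rail steady NO; no output yes; output clipping yes; audible hum NO
(E) oscillating regulator — fails on gain low, supply rail steady, no output, output clipping, audible hum (predicts gain high, not gain low)
(F) leaky coupling capacitor — does not account for supply rail steady
Only (B) is consistent with every observation.

B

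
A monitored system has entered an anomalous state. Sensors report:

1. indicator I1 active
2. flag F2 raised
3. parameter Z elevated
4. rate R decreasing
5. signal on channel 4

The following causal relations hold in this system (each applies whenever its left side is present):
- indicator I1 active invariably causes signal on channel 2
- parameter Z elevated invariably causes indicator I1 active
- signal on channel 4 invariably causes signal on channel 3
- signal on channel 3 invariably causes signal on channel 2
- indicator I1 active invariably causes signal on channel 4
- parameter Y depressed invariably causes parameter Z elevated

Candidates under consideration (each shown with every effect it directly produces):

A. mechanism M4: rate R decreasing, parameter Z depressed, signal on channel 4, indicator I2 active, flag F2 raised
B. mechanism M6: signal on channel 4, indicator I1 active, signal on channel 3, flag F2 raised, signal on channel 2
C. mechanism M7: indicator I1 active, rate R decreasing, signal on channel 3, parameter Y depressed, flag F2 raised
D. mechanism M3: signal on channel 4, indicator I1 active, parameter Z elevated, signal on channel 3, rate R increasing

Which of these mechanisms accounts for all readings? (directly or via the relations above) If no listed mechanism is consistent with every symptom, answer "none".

C

Per-candidate check:
(A) mechanism M4 — indicator I1 active -; flag F2 raised +; parameter Z elevated -; rate R decreasing +; signal on channel 4 +
(B) mechanism M6 — indicator I1 active +; flag F2 raised +; parameter Z elevated -; rate R decreasing -; signal on channel 4 +
(C) mechanism M7 — indicator I1 active +; flag F2 raised +; parameter Z elevated + (by parameter Y depressed → parameter Z elevated); rate R decreasing +; signal on channel 4 + (by indicator I1 active → signal on channel 4)
(D) mechanism M3 — indicator I1 active +; flag F2 raised -; parameter Z elevated +; rate R decreasing -; signal on channel 4 +
Only (C) is consistent with every observation.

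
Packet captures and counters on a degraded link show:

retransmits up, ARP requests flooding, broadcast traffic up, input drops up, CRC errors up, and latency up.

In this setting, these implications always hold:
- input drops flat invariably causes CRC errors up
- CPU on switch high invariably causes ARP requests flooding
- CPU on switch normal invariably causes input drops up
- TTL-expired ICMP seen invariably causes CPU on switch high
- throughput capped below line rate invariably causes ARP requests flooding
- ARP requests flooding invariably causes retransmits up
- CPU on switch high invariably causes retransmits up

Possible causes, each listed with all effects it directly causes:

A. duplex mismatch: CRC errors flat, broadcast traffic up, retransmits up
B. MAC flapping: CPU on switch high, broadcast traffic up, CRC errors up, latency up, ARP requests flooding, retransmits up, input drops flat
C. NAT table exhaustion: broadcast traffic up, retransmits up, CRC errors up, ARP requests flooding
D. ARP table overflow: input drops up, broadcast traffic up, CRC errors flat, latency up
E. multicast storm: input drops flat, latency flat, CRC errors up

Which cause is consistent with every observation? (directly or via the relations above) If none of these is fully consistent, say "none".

Testing each hypothesis:
(A) duplex mismatch — retransmits up yes; ARP requests flooding NO; broadcast traffic up yes; input drops up NO; CRC errors up NO; latency up NO
(B) MAC flapping — retransmits up yes; ARP requests flooding yes; broadcast traffic up yes; input drops up NO; CRC errors up yes; latency up yes
(C) NAT table exhaustion — does not account for input drops up, latency up
(D) ARP table overflow — retransmits up NO; ARP requests flooding NO; broadcast traffic up yes; input drops up yes; CRC errors up NO; latency up yes
(E) multicast storm — fails on retransmits up, ARP requests flooding, broadcast traffic up, input drops up, latency up (predicts input drops flat, not input drops up; predicts latency flat, not latency up)
None of the listed candidates fits everything.

none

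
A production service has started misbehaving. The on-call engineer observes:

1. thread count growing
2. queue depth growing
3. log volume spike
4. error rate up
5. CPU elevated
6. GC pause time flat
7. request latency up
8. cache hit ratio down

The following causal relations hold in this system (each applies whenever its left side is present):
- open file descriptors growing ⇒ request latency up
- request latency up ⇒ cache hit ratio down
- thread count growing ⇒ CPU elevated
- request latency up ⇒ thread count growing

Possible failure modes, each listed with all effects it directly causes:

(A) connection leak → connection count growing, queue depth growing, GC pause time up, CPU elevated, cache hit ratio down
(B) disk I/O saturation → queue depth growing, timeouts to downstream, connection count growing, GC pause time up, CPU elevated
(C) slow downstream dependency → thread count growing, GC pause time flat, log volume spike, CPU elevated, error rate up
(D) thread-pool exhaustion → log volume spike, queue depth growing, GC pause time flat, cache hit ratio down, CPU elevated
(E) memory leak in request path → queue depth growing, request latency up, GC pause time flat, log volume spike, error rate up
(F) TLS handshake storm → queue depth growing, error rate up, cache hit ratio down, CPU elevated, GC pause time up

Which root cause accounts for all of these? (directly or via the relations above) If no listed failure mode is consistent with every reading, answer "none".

Per-candidate check:
(A) connection leak — thread count growing NO; queue depth growing yes; log volume spike NO; error rate up NO; CPU elevated yes; GC pause time flat NO; request latency up NO; cache hit ratio down yes
(B) disk I/O saturation — thread count growing NO; queue depth growing yes; log volume spike NO; error rate up NO; CPU elevated yes; GC pause time flat NO; request latency up NO; cache hit ratio down NO
(C) slow downstream dependency — does not account for queue depth growing, request latency up, cache hit ratio down
(D) thread-pool exhaustion — thread count growing NO; queue depth growing yes; log volume spike yes; error rate up NO; CPU elevated yes; GC pause time flat yes; request latency up NO; cache hit ratio down yes
(E) memory leak in request path — accounts for every observation (thread count growing through request latency up → thread count growing)
(F) TLS handshake storm — fails on thread count growing, log volume spike, GC pause time flat, request latency up (predicts GC pause time up, not GC pause time flat)
(E) alone accounts for all the evidence.

E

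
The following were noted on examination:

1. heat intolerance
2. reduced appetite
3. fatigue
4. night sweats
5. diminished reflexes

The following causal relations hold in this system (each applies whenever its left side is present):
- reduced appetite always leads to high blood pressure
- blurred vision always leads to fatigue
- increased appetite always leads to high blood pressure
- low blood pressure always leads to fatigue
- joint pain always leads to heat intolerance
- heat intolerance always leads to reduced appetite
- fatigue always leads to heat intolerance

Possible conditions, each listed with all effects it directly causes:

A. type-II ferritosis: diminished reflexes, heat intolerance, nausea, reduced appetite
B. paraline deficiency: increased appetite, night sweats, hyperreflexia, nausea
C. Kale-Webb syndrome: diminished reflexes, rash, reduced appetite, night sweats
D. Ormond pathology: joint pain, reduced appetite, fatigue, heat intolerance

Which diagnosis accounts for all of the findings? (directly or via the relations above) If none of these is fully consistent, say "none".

none

Per-candidate check:
(A) type-II ferritosis — does not account for fatigue, night sweats
(B) paraline deficiency — heat intolerance -; reduced appetite -; fatigue -; night sweats +; diminished reflexes -
(C) Kale-Webb syndrome — does not account for heat intolerance, fatigue
(D) Ormond pathology — does not account for night sweats, diminished reflexes
None of the listed candidates fits everything.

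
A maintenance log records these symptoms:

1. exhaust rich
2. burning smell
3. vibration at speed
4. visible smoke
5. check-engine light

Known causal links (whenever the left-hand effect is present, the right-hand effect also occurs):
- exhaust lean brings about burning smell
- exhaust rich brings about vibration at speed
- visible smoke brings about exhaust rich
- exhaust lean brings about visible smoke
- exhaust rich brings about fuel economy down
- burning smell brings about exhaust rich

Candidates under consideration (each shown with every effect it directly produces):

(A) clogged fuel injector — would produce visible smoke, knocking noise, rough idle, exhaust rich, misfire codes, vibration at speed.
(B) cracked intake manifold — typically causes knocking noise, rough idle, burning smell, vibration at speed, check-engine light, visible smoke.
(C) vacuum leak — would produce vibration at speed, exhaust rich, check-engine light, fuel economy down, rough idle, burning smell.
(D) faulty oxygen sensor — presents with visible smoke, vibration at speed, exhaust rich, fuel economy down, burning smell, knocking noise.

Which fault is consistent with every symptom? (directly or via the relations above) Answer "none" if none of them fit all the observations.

Testing each hypothesis:
(A) clogged fuel injector — exhaust rich +; burning smell -; vibration at speed +; visible smoke +; check-engine light -
(B) cracked intake manifold — accounts for every observation (exhaust rich through burning smell → exhaust rich)
(C) vacuum leak — exhaust rich +; burning smell +; vibration at speed +; visible smoke -; check-engine light +
(D) faulty oxygen sensor — does not account for check-engine light
(B) is the only candidate with no mismatches.

B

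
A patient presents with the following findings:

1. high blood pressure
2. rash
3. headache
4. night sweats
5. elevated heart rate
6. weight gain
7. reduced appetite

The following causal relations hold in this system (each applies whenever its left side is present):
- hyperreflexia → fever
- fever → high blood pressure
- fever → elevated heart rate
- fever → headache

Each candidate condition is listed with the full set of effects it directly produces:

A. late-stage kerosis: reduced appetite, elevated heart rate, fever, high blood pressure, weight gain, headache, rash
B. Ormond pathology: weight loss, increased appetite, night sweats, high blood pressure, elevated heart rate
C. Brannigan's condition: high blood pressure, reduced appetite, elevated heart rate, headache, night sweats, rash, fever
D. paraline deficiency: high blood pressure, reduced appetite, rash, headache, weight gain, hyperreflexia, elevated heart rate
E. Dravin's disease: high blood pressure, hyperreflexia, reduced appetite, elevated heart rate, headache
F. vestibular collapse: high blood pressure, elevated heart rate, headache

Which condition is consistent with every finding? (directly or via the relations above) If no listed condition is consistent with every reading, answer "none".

Checking each candidate against the observations:
(A) late-stage kerosis — high blood pressure yes; rash yes; headache yes; night sweats NO; elevated heart rate yes; weight gain yes; reduced appetite yes
(B) Ormond pathology — high blood pressure yes; rash NO; headache NO; night sweats yes; elevated heart rate yes; weight gain NO; reduced appetite NO
(C) Brannigan's condition — does not account for weight gain
(D) paraline deficiency — high blood pressure yes; rash yes; headache yes; night sweats NO; elevated heart rate yes; weight gain yes; reduced appetite yes
(E) Dravin's disease — high blood pressure yes; rash NO; headache yes; night sweats NO; elevated heart rate yes; weight gain NO; reduced appetite yes
(F) vestibular collapse — high blood pressure yes; rash NO; headache yes; night sweats NO; elevated heart rate yes; weight gain NO; reduced appetite NO
No candidate is consistent with all observations.

none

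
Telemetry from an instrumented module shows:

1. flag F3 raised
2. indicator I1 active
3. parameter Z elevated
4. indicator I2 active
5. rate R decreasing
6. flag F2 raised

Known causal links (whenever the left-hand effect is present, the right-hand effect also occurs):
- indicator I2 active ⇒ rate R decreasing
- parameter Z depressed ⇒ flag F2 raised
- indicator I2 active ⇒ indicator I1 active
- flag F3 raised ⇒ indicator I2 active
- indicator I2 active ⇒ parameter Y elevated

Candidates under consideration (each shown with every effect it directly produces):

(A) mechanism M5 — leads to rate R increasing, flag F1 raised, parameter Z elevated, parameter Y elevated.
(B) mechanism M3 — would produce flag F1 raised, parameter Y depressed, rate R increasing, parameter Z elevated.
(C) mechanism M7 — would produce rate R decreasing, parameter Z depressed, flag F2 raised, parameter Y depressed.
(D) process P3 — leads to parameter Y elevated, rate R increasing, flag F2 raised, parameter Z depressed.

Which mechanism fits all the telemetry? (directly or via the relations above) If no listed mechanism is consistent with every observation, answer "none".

none

Per-candidate check:
(A) mechanism M5 — flag F3 raised miss; indicator I1 active miss; parameter Z elevated match; indicator I2 active miss; rate R decreasing miss; flag F2 raised miss
(B) mechanism M3 — fails on flag F3 raised, indicator I1 active, indicator I2 active, rate R decreasing, flag F2 raised (predicts rate R increasing, not rate R decreasing)
(C) mechanism M7 — flag F3 raised miss; indicator I1 active miss; parameter Z elevated miss; indicator I2 active miss; rate R decreasing match; flag F2 raised match
(D) process P3 — flag F3 raised miss; indicator I1 active miss; parameter Z elevated miss; indicator I2 active miss; rate R decreasing miss; flag F2 raised match
Every candidate fails on at least one observation.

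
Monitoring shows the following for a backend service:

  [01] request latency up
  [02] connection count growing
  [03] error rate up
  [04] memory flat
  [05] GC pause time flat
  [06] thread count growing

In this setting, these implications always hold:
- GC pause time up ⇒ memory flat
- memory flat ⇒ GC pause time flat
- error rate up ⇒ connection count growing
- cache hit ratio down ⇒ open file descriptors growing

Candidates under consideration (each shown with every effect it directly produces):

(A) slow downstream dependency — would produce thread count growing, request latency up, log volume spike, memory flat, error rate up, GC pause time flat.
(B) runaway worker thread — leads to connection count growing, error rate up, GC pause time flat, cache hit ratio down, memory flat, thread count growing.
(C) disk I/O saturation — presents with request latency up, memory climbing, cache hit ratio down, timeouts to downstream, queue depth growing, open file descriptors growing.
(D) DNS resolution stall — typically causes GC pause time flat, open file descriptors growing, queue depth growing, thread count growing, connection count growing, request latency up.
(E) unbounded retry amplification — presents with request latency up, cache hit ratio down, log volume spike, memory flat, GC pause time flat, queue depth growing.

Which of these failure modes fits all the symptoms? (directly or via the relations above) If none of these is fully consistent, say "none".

Per-candidate check:
(A) slow downstream dependency — accounts for every observation (connection count growing via error rate up → connection count growing)
(B) runaway worker thread — does not account for request latency up
(C) disk I/O saturation — request latency up match; connection count growing miss; error rate up miss; memory flat miss; GC pause time flat miss; thread count growing miss
(D) DNS resolution stall — does not account for error rate up, memory flat
(E) unbounded retry amplification — does not account for connection count growing, error rate up, thread count growing
Only (A) is consistent with every observation.

A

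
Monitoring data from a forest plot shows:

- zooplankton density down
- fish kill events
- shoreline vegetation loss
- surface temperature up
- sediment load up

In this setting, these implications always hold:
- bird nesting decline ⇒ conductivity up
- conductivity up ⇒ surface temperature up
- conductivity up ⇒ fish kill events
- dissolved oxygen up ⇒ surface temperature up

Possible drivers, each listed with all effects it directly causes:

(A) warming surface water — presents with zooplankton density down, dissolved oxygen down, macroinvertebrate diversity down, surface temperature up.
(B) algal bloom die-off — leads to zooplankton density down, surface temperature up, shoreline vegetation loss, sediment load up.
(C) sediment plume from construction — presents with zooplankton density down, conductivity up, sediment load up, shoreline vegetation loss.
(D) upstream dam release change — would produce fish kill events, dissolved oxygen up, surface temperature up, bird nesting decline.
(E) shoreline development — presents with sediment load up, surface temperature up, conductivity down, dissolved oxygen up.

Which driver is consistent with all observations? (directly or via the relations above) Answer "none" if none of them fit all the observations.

C

Per-candidate check:
(A) warming surface water — does not account for fish kill events, shoreline vegetation loss, sediment load up
(B) algal bloom die-off — zooplankton density down ✓; fish kill events ✗; shoreline vegetation loss ✓; surface temperature up ✓; sediment load up ✓
(C) sediment plume from construction — zooplankton density down ✓; fish kill events ✓ (via conductivity up → fish kill events); shoreline vegetation loss ✓; surface temperature up ✓ (via conductivity up → surface temperature up); sediment load up ✓
(D) upstream dam release change — zooplankton density down ✗; fish kill events ✓; shoreline vegetation loss ✗; surface temperature up ✓; sediment load up ✗
(E) shoreline development — does not account for zooplankton density down, fish kill events, shoreline vegetation loss
(C) is the only candidate with no mismatches.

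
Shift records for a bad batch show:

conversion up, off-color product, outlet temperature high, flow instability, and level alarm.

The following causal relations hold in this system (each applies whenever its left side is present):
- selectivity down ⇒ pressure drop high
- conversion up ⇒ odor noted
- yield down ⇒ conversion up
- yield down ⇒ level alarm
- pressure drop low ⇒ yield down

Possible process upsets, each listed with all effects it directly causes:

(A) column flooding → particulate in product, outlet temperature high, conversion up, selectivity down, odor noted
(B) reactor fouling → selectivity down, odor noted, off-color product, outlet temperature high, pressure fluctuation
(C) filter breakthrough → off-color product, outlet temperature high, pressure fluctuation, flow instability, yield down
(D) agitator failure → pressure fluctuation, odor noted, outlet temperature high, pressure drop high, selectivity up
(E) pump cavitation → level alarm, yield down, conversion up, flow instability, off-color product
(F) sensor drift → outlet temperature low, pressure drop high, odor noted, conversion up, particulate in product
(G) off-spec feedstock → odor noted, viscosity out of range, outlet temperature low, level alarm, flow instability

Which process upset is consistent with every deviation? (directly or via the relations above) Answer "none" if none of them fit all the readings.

Per-candidate check:
(A) column flooding — conversion up match; off-color product miss; outlet temperature high match; flow instability miss; level alarm miss
(B) reactor fouling — conversion up miss; off-color product match; outlet temperature high match; flow instability miss; level alarm miss
(C) filter breakthrough — conversion up match (via yield down → conversion up); off-color product match; outlet temperature high match; flow instability match; level alarm match (via yield down → level alarm)
(D) agitator failure — does not account for conversion up, off-color product, flow instability, level alarm
(E) pump cavitation — conversion up match; off-color product match; outlet temperature high miss; flow instability match; level alarm match
(F) sensor drift — fails on off-color product, outlet temperature high, flow instability, level alarm (predicts outlet temperature low, not outlet temperature high)
(G) off-spec feedstock — conversion up miss; off-color product miss; outlet temperature high miss; flow instability match; level alarm match
(C) alone accounts for all the evidence.

C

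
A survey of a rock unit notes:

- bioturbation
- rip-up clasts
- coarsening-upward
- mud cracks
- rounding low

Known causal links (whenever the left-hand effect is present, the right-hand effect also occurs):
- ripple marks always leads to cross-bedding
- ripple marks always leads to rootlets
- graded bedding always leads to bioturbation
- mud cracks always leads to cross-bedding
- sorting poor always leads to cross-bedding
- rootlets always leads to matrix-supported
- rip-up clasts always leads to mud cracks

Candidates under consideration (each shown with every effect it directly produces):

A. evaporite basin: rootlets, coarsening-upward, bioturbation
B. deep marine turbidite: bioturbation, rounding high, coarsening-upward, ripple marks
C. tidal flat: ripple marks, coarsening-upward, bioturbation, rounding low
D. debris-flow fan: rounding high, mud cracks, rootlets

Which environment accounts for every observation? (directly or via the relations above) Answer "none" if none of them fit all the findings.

none

For each candidate, compare predicted effects to what was observed:
(A) evaporite basin — bioturbation match; rip-up clasts miss; coarsening-upward match; mud cracks miss; rounding low miss
(B) deep marine turbidite — bioturbation match; rip-up clasts miss; coarsening-upward match; mud cracks miss; rounding low miss
(C) tidal flat — does not account for rip-up clasts, mud cracks
(D) debris-flow fan — bioturbation miss; rip-up clasts miss; coarsening-upward miss; mud cracks match; rounding low miss
Every candidate fails on at least one observation.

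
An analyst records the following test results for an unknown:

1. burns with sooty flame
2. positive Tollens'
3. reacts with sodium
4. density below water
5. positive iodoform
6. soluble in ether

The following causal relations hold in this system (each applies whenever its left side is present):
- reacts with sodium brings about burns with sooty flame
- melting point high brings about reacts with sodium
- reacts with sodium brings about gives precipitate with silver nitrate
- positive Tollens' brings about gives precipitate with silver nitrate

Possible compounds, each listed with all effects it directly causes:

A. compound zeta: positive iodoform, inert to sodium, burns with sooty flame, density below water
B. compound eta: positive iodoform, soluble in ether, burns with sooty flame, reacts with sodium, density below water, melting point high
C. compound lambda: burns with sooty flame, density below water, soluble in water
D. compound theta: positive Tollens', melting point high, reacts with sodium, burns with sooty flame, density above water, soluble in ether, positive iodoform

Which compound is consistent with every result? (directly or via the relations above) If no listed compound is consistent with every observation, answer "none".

Testing each hypothesis:
(A) compound zeta — burns with sooty flame +; positive Tollens' -; reacts with sodium -; density below water +; positive iodoform +; soluble in ether -
(B) compound eta — does not account for positive Tollens'
(C) compound lambda — burns with sooty flame +; positive Tollens' -; reacts with sodium -; density below water +; positive iodoform -; soluble in ether -
(D) compound theta — burns with sooty flame +; positive Tollens' +; reacts with sodium +; density below water -; positive iodoform +; soluble in ether +
Every candidate fails on at least one observation.

none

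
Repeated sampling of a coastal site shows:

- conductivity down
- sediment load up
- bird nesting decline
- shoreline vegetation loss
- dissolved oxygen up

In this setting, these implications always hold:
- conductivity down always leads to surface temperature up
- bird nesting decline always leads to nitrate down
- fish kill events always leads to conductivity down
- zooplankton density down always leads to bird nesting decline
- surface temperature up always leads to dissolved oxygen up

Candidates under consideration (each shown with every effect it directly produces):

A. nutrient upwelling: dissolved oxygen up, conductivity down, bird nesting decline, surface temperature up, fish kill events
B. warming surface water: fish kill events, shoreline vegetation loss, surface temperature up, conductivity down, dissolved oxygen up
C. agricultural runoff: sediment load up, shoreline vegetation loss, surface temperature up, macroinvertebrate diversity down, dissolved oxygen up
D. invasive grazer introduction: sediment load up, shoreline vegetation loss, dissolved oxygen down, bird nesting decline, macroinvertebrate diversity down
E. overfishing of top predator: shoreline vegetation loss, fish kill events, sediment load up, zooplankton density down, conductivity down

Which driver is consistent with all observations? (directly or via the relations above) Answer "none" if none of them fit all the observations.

E

For each candidate, compare predicted effects to what was observed:
(A) nutrient upwelling — conductivity down match; sediment load up miss; bird nesting decline match; shoreline vegetation loss miss; dissolved oxygen up match
(B) warming surface water — does not account for sediment load up, bird nesting decline
(C) agricultural runoff — conductivity down miss; sediment load up match; bird nesting decline miss; shoreline vegetation loss match; dissolved oxygen up match
(D) invasive grazer introduction — conductivity down miss; sediment load up match; bird nesting decline match; shoreline vegetation loss match; dissolved oxygen up miss
(E) overfishing of top predator — conductivity down match; sediment load up match; bird nesting decline match (through zooplankton density down → bird nesting decline); shoreline vegetation loss match; dissolved oxygen up match (through conductivity down → surface temperature up → dissolved oxygen up)
(E) alone accounts for all the evidence.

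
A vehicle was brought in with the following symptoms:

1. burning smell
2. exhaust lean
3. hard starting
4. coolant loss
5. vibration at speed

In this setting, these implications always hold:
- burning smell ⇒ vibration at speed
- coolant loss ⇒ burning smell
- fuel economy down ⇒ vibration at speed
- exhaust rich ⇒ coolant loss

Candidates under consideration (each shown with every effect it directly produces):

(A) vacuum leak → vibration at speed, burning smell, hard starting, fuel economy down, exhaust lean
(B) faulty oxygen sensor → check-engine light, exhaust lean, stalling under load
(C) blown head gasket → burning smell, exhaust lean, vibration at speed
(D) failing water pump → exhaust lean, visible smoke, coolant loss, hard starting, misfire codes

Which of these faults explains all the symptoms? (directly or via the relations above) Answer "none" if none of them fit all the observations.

Per-candidate check:
(A) vacuum leak — does not account for coolant loss
(B) faulty oxygen sensor — does not account for burning smell, hard starting, coolant loss, vibration at speed
(C) blown head gasket — does not account for hard starting, coolant loss
(D) failing water pump — accounts for every observation (burning smell via coolant loss → burning smell)
(D) alone accounts for all the evidence.

D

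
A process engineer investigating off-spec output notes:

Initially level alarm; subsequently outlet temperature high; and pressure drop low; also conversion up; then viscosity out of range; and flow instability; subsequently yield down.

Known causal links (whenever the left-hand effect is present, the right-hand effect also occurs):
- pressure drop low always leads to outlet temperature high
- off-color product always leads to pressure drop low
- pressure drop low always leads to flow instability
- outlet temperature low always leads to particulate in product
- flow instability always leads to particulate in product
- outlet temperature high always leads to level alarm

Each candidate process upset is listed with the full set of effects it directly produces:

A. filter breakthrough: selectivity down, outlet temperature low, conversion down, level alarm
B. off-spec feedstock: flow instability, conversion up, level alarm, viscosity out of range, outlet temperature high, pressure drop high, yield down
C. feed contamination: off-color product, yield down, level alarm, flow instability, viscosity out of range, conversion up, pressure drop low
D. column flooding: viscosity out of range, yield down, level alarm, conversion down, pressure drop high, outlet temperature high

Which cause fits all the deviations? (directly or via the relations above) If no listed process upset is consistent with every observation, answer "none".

C

Per-candidate check:
(A) filter breakthrough — fails on outlet temperature high, pressure drop low, conversion up, viscosity out of range, flow instability, yield down (predicts outlet temperature low, not outlet temperature high; predicts conversion down, not conversion up)
(B) off-spec feedstock — fails on pressure drop low (predicts pressure drop high, not pressure drop low)
(C) feed contamination — level alarm +; outlet temperature high + (by pressure drop low → outlet temperature high); pressure drop low +; conversion up +; viscosity out of range +; flow instability +; yield down +
(D) column flooding — level alarm +; outlet temperature high +; pressure drop low -; conversion up -; viscosity out of range +; flow instability -; yield down +
(C) is the only candidate with no mismatches.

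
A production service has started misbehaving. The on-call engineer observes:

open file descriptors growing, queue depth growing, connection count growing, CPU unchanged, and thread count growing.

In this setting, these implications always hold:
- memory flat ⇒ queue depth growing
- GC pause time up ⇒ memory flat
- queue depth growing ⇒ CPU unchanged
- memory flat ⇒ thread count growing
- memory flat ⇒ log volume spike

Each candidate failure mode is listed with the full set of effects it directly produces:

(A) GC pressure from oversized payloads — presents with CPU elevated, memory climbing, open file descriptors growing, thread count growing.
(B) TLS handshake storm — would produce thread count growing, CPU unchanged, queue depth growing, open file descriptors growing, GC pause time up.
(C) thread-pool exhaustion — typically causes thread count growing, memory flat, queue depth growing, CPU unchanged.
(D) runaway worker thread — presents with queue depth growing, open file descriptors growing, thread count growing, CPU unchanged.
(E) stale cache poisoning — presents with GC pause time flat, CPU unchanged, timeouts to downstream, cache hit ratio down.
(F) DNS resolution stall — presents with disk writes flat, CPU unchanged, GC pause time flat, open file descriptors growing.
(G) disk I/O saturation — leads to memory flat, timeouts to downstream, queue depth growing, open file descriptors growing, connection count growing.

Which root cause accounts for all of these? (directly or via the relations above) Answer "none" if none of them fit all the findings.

For each candidate, compare predicted effects to what was observed:
(A) GC pressure from oversized payloads — open file descriptors growing ✓; queue depth growing ✗; connection count growing ✗; CPU unchanged ✗; thread count growing ✓
(B) TLS handshake storm — open file descriptors growing ✓; queue depth growing ✓; connection count growing ✗; CPU unchanged ✓; thread count growing ✓
(C) thread-pool exhaustion — open file descriptors growing ✗; queue depth growing ✓; connection count growing ✗; CPU unchanged ✓; thread count growing ✓
(D) runaway worker thread — open file descriptors growing ✓; queue depth growing ✓; connection count growing ✗; CPU unchanged ✓; thread count growing ✓
(E) stale cache poisoning — open file descriptors growing ✗; queue depth growing ✗; connection count growing ✗; CPU unchanged ✓; thread count growing ✗
(F) DNS resolution stall — open file descriptors growing ✓; queue depth growing ✗; connection count growing ✗; CPU unchanged ✓; thread count growing ✗
(G) disk I/O saturation — accounts for every observation (CPU unchanged by queue depth growing → CPU unchanged)
Only (G) is consistent with every observation.

G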